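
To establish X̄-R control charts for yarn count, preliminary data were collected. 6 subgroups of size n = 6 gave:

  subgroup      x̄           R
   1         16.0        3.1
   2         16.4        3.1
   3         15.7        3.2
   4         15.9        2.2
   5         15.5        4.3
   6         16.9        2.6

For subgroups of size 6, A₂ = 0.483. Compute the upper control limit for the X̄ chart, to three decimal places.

X̄̄ = (16.0 + 16.4 + 15.7 + 15.9 + 15.5 + 16.9) / 6 = 96.4000 / 6 = 16.0667
R̄ = (3.1 + 3.1 + 3.2 + 2.2 + 4.3 + 2.6) / 6 = 18.5000 / 6 = 3.0833
UCL = X̄̄ + A₂·R̄ = 16.0667 + 0.483 × 3.0833 = 17.5559

17.556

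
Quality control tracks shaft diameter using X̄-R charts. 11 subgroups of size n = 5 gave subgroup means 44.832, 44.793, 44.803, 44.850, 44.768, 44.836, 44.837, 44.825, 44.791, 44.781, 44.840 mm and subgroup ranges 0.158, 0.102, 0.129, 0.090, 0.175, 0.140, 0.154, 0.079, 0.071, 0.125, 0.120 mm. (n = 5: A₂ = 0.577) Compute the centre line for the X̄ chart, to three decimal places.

X̄̄ = (44.832 + 44.793 + 44.803 + 44.850 + 44.768 + 44.836 + 44.837 + 44.825 + 44.791 + 44.781 + 44.840) / 11 = 492.9560 / 11 = 44.8142
CL = X̄̄ = 44.8142

44.814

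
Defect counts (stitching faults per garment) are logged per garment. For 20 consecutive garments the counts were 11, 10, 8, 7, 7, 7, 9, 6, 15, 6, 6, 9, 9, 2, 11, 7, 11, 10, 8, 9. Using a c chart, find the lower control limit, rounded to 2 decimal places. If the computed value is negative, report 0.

0.00

c̄ = (11 + 10 + 8 + 7 + 7 + 7 + 9 + 6 + 15 + 6 + 6 + 9 + 9 + 2 + 11 + 7 + 11 + 10 + 8 + 9) / 20 = 168 / 20 = 8.4000
LCL = c̄ − 3√c̄ = 8.4000 − 3 × 2.8983 = -0.2948 → 0 (cannot be negative)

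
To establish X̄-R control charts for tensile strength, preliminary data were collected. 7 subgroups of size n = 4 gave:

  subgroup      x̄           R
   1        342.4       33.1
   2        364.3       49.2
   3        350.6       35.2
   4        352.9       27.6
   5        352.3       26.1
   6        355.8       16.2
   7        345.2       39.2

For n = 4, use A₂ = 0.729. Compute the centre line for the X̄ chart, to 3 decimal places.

351.929

X̄̄ = (342.4 + 364.3 + 350.6 + 352.9 + 352.3 + 355.8 + 345.2) / 7 = 2463.5000 / 7 = 351.9286
CL = X̄̄ = 351.9286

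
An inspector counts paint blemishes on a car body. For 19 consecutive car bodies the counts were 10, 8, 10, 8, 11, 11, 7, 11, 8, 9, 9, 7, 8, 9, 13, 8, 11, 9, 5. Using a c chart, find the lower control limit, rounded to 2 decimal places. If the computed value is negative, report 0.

c̄ = (10 + 8 + 10 + 8 + 11 + 11 + 7 + 11 + 8 + 9 + 9 + 7 + 8 + 9 + 13 + 8 + 11 + 9 + 5) / 19 = 172 / 19 = 9.0526
LCL = c̄ − 3√c̄ = 9.0526 − 3 × 3.0088 = 0.0264

0.03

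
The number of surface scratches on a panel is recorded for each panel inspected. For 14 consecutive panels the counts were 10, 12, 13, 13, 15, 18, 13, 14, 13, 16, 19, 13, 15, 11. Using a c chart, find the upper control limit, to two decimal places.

25.12

c̄ = (10 + 12 + 13 + 13 + 15 + 18 + 13 + 14 + 13 + 16 + 19 + 13 + 15 + 11) / 14 = 195 / 14 = 13.9286
UCL = c̄ + 3√c̄ = 13.9286 + 3 × √13.9286 = 13.9286 + 3 × 3.7321 = 25.1249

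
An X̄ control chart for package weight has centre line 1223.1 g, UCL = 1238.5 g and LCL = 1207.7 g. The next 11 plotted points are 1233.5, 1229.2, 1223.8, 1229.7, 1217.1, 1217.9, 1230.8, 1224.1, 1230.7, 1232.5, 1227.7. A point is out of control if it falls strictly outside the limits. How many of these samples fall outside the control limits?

All 11 points lie within [1207.7, 1238.5].

0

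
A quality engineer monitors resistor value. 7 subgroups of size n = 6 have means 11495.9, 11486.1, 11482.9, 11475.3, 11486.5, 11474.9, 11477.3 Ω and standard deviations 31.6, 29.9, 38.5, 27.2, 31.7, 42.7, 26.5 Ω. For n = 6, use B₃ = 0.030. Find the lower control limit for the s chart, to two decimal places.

s̄ = (31.6 + 29.9 + 38.5 + 27.2 + 31.7 + 42.7 + 26.5) / 7 = 32.5857
LCL_s = B₃·s̄ = 0.030 × 32.5857 = 0.9776

0.98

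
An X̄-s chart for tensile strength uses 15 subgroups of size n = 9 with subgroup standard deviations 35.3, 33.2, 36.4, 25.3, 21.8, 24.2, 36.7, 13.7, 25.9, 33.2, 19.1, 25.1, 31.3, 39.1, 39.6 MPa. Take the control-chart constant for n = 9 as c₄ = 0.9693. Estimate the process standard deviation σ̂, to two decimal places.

s̄ = (35.3 + 33.2 + 36.4 + 25.3 + 21.8 + 24.2 + 36.7 + 13.7 + 25.9 + 33.2 + 19.1 + 25.1 + 31.3 + 39.1 + 39.6) / 15 = 29.3267
σ̂ = s̄ / c₄ = 29.3267 / 0.9693 = 30.2555

30.26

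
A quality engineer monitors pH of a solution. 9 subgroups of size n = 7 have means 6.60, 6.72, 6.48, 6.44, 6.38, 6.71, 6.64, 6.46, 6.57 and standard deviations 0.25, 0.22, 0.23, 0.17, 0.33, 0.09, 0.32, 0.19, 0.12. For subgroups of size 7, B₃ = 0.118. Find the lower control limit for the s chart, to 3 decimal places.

0.025

s̄ = (0.25 + 0.22 + 0.23 + 0.17 + 0.33 + 0.09 + 0.32 + 0.19 + 0.12) / 9 = 0.2133
LCL_s = B₃·s̄ = 0.118 × 0.2133 = 0.0252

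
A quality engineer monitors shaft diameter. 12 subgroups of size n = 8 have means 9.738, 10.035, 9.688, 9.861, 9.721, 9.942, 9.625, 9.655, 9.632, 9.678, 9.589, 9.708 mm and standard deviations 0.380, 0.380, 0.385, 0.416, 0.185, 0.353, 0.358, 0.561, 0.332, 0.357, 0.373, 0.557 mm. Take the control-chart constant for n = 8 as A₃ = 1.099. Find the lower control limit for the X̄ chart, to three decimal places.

X̄̄ = (9.738 + 10.035 + 9.688 + 9.861 + 9.721 + 9.942 + 9.625 + 9.655 + 9.632 + 9.678 + 9.589 + 9.708) / 12 = 9.7393
s̄ = (0.380 + 0.380 + 0.385 + 0.416 + 0.185 + 0.353 + 0.358 + 0.561 + 0.332 + 0.357 + 0.373 + 0.557) / 12 = 0.3864
LCL = X̄̄ − A₃·s̄ = 9.7393 − 1.099 × 0.3864 = 9.3147

9.315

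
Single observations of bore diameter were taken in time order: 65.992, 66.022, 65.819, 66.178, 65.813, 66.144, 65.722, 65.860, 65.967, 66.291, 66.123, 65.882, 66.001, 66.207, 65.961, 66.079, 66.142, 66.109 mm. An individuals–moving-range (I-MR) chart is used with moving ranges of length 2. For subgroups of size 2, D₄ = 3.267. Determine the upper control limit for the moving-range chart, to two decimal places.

Moving ranges: 0.030, 0.203, 0.359, 0.365, 0.331, 0.422, 0.138, 0.107, 0.324, 0.168, 0.241, 0.119, 0.206, 0.246, 0.118, 0.063, 0.033; M̄R̄ = 3.4730 / 17 = 0.2043
UCL_MR = D₄·M̄R̄ = 3.267 × 0.2043 = 0.6674

0.67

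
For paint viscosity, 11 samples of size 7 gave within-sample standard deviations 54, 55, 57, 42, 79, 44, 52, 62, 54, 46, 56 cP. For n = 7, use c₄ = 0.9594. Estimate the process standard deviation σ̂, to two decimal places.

56.95

s̄ = (54 + 55 + 57 + 42 + 79 + 44 + 52 + 62 + 54 + 46 + 56) / 11 = 54.6364
σ̂ = s̄ / c₄ = 54.6364 / 0.9594 = 56.9485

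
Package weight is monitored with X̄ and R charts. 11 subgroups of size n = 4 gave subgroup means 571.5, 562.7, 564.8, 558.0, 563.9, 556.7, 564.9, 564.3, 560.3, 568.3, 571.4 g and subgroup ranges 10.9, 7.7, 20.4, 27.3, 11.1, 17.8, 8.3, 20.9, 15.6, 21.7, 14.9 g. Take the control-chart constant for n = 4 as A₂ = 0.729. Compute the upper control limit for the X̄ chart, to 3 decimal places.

X̄̄ = (571.5 + 562.7 + 564.8 + 558.0 + 563.9 + 556.7 + 564.9 + 564.3 + 560.3 + 568.3 + 571.4) / 11 = 6206.8000 / 11 = 564.2545
R̄ = (10.9 + 7.7 + 20.4 + 27.3 + 11.1 + 17.8 + 8.3 + 20.9 + 15.6 + 21.7 + 14.9) / 11 = 176.6000 / 11 = 16.0545
UCL = X̄̄ + A₂·R̄ = 564.2545 + 0.729 × 16.0545 = 575.9583

575.958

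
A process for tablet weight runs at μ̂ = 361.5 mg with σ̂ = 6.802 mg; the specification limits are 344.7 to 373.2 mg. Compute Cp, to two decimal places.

Cp = (USL − LSL) / (6σ̂) = (373.2 − 344.7) / (6 × 6.802) = 28.5000 / 40.8120 = 0.6983

0.70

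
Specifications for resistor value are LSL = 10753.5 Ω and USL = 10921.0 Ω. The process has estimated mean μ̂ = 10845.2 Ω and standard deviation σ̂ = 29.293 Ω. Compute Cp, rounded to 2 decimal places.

0.95

Cp = (USL − LSL) / (6σ̂) = (10921.0 − 10753.5) / (6 × 29.293) = 167.5000 / 175.7580 = 0.9530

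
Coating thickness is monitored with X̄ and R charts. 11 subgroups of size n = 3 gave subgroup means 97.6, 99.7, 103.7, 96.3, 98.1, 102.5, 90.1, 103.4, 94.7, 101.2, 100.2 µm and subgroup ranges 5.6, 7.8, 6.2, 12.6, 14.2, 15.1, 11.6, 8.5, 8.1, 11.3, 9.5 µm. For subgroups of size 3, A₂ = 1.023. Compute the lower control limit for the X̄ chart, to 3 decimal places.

88.587

X̄̄ = (97.6 + 99.7 + 103.7 + 96.3 + 98.1 + 102.5 + 90.1 + 103.4 + 94.7 + 101.2 + 100.2) / 11 = 1087.5000 / 11 = 98.8636
R̄ = (5.6 + 7.8 + 6.2 + 12.6 + 14.2 + 15.1 + 11.6 + 8.5 + 8.1 + 11.3 + 9.5) / 11 = 110.5000 / 11 = 10.0455
LCL = X̄̄ − A₂·R̄ = 98.8636 − 1.023 × 10.0455 = 88.5871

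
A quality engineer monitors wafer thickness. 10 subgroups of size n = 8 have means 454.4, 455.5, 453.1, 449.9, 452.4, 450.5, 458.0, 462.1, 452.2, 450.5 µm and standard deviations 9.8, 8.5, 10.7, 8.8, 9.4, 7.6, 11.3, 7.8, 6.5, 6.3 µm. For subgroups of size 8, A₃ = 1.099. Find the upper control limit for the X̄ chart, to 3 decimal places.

463.388

X̄̄ = (454.4 + 455.5 + 453.1 + 449.9 + 452.4 + 450.5 + 458.0 + 462.1 + 452.2 + 450.5) / 10 = 453.8600
s̄ = (9.8 + 8.5 + 10.7 + 8.8 + 9.4 + 7.6 + 11.3 + 7.8 + 6.5 + 6.3) / 10 = 8.6700
UCL = X̄̄ + A₃·s̄ = 453.8600 + 1.099 × 8.6700 = 463.3883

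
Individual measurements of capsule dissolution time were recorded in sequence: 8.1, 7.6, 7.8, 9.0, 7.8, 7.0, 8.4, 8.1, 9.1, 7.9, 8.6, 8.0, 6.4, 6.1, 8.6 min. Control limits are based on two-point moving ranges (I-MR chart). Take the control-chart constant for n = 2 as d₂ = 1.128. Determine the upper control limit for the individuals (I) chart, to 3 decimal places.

10.465

X̄ = (8.1 + 7.6 + 7.8 + 9.0 + 7.8 + 7.0 + 8.4 + 8.1 + 9.1 + 7.9 + 8.6 + 8.0 + 6.4 + 6.1 + 8.6) / 15 = 7.9000
Moving ranges: 0.5, 0.2, 1.2, 1.2, 0.8, 1.4, 0.3, 1.0, 1.2, 0.7, 0.6, 1.6, 0.3, 2.5; M̄R̄ = 13.5000 / 14 = 0.9643
UCL = X̄ + 3·M̄R̄/d₂ = 7.9000 + 3 × 0.9643 / 1.128 = 10.4646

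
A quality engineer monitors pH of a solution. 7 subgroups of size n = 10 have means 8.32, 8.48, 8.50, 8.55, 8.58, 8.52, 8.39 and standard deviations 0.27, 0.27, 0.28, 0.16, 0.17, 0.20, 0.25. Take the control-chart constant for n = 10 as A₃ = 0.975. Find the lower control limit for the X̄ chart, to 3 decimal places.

X̄̄ = (8.32 + 8.48 + 8.50 + 8.55 + 8.58 + 8.52 + 8.39) / 7 = 8.4771
s̄ = (0.27 + 0.27 + 0.28 + 0.16 + 0.17 + 0.20 + 0.25) / 7 = 0.2286
LCL = X̄̄ − A₃·s̄ = 8.4771 − 0.975 × 0.2286 = 8.2543

8.254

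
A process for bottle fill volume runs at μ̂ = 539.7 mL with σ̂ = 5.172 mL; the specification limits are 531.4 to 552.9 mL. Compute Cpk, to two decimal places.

0.53

Cpu = (USL − μ̂) / (3σ̂) = (552.9 − 539.7) / (3 × 5.172) = 0.8507; Cpl = (μ̂ − LSL) / (3σ̂) = (539.7 − 531.4) / (3 × 5.172) = 0.5349; Cpk = min(Cpu, Cpl) = 0.5349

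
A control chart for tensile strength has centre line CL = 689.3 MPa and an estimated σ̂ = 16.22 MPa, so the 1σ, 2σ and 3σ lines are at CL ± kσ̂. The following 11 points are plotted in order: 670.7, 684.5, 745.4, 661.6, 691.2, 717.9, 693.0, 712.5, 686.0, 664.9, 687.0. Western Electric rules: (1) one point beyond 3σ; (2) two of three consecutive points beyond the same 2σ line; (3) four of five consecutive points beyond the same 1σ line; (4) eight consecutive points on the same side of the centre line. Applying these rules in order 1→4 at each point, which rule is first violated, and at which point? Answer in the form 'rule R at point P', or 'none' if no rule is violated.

rule 1 at point 3

Zone of each point (C = within 1σ̂, B = 1σ̂–2σ̂, A = 2σ̂–3σ̂, * = beyond 3σ̂; sign = side of CL): 1:-B, 2:-C, 3:+*, 4:-B, 5:+C, 6:+B, 7:+C, 8:+B, 9:-C, 10:-B, 11:-C
Rule 1 (one point beyond the 3σ limits) is satisfied at point 3.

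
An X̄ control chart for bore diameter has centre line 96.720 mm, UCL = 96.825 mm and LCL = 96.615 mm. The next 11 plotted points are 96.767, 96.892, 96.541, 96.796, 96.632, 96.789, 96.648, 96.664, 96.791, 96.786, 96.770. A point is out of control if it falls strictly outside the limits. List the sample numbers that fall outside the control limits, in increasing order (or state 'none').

Compare each point to [96.615, 96.825]: sample 2 = 96.892 > UCL; sample 3 = 96.541 < LCL.

2, 3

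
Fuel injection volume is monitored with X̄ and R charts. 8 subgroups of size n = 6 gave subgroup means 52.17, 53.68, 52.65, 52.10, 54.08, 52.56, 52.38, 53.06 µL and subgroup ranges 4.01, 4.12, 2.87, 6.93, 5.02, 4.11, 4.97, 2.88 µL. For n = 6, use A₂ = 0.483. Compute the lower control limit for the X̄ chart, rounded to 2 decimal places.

X̄̄ = (52.17 + 53.68 + 52.65 + 52.10 + 54.08 + 52.56 + 52.38 + 53.06) / 8 = 422.6800 / 8 = 52.8350
R̄ = (4.01 + 4.12 + 2.87 + 6.93 + 5.02 + 4.11 + 4.97 + 2.88) / 8 = 34.9100 / 8 = 4.3637
LCL = X̄̄ − A₂·R̄ = 52.8350 − 0.483 × 4.3637 = 50.7273

50.73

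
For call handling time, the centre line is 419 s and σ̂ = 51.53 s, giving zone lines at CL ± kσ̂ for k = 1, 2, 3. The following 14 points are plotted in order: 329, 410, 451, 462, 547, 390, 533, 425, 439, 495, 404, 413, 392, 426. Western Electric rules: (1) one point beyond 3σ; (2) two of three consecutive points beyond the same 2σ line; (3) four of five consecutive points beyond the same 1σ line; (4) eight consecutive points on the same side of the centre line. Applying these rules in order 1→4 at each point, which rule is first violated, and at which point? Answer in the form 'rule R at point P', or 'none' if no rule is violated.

Zone of each point (C = within 1σ̂, B = 1σ̂–2σ̂, A = 2σ̂–3σ̂, * = beyond 3σ̂; sign = side of CL): 1:-B, 2:-C, 3:+C, 4:+C, 5:+A, 6:-C, 7:+A, 8:+C, 9:+C, 10:+B, 11:-C, 12:-C, 13:-C, 14:+C
Rule 2 (two of three consecutive points beyond the same 2σ limit) is satisfied at point 7.

rule 2 at point 7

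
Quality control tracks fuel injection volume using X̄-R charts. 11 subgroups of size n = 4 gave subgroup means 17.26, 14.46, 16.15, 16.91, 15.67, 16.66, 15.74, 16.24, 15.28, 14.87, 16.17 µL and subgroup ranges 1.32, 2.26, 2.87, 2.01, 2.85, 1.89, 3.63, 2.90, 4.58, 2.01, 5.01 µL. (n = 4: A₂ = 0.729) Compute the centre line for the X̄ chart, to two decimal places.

X̄̄ = (17.26 + 14.46 + 16.15 + 16.91 + 15.67 + 16.66 + 15.74 + 16.24 + 15.28 + 14.87 + 16.17) / 11 = 175.4100 / 11 = 15.9464
CL = X̄̄ = 15.9464

15.95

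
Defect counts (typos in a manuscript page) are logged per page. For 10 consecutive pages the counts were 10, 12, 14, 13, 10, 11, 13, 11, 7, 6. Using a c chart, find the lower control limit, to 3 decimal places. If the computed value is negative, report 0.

c̄ = (10 + 12 + 14 + 13 + 10 + 11 + 13 + 11 + 7 + 6) / 10 = 107 / 10 = 10.7000
LCL = c̄ − 3√c̄ = 10.7000 − 3 × 3.2711 = 0.8867

0.887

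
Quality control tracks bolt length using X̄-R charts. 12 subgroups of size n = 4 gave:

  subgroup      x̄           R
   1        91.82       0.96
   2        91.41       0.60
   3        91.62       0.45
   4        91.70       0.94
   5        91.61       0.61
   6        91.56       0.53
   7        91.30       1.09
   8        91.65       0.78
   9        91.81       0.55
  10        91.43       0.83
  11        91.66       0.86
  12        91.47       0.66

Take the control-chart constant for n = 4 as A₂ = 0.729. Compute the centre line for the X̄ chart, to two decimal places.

91.59

X̄̄ = (91.82 + 91.41 + 91.62 + 91.70 + 91.61 + 91.56 + 91.30 + 91.65 + 91.81 + 91.43 + 91.66 + 91.47) / 12 = 1099.0400 / 12 = 91.5867
CL = X̄̄ = 91.5867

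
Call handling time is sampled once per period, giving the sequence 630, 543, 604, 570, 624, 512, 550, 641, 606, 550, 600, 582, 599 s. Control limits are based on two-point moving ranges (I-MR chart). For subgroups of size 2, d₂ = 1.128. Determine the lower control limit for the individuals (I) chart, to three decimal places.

440.736

X̄ = (630 + 543 + 604 + 570 + 624 + 512 + 550 + 641 + 606 + 550 + 600 + 582 + 599) / 13 = 585.4615
Moving ranges: 87, 61, 34, 54, 112, 38, 91, 35, 56, 50, 18, 17; M̄R̄ = 653.0000 / 12 = 54.4167
LCL = X̄ − 3·M̄R̄/d₂ = 585.4615 − 3 × 54.4167 / 1.128 = 440.7364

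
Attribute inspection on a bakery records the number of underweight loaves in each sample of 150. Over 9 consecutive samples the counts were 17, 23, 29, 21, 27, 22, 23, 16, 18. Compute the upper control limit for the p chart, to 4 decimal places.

p̄ = Σdᵢ / (k·n) = 196 / (9 × 150) = 0.14519
UCL = p̄ + 3·√(p̄(1−p̄)/n) = 0.14519 + 3 × √(0.14519×0.85481/150) = 0.14519 + 3 × 0.02876 = 0.23148

0.2315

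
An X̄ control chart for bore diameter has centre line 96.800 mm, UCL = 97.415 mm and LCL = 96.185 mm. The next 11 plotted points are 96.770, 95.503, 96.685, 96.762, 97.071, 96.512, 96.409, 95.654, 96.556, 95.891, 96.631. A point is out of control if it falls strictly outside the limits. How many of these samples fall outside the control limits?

3

Compare each point to [96.185, 97.415]: sample 2 = 95.503 < LCL; sample 8 = 95.654 < LCL; sample 10 = 95.891 < LCL.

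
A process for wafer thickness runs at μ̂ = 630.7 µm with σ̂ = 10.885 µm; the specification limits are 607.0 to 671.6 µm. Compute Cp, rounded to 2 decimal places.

Cp = (USL − LSL) / (6σ̂) = (671.6 − 607.0) / (6 × 10.885) = 64.6000 / 65.3100 = 0.9891

0.99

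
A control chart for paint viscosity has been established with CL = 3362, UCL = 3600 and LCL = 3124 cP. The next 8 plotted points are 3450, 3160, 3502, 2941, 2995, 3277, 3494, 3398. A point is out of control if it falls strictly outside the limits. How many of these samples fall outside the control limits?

2

Compare each point to [3124, 3600]: sample 4 = 2941 < LCL; sample 5 = 2995 < LCL.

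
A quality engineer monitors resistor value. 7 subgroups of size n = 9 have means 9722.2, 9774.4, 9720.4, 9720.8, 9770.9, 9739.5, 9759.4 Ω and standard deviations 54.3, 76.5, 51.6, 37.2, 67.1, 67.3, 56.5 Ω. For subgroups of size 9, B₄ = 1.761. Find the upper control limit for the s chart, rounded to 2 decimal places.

103.27

s̄ = (54.3 + 76.5 + 51.6 + 37.2 + 67.1 + 67.3 + 56.5) / 7 = 58.6429
UCL_s = B₄·s̄ = 1.761 × 58.6429 = 103.2701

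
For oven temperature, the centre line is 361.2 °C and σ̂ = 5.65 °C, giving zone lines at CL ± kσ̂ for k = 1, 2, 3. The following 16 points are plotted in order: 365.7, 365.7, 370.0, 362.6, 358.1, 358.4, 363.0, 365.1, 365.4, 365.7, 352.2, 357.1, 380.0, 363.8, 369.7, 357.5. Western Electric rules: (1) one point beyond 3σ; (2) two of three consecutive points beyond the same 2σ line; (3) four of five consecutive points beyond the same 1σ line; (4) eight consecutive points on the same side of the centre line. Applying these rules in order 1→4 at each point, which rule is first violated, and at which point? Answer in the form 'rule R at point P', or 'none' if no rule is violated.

rule 1 at point 13

Zone of each point (C = within 1σ̂, B = 1σ̂–2σ̂, A = 2σ̂–3σ̂, * = beyond 3σ̂; sign = side of CL): 1:+C, 2:+C, 3:+B, 4:+C, 5:-C, 6:-C, 7:+C, 8:+C, 9:+C, 10:+C, 11:-B, 12:-C, 13:+*, 14:+C, 15:+B, 16:-C
Rule 1 (one point beyond the 3σ limits) is satisfied at point 13.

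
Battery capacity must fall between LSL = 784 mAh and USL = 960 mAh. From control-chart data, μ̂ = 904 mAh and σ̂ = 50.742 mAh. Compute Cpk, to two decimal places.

Cpu = (USL − μ̂) / (3σ̂) = (960 − 904) / (3 × 50.742) = 0.3679; Cpl = (μ̂ − LSL) / (3σ̂) = (904 − 784) / (3 × 50.742) = 0.7883; Cpk = min(Cpu, Cpl) = 0.3679

0.37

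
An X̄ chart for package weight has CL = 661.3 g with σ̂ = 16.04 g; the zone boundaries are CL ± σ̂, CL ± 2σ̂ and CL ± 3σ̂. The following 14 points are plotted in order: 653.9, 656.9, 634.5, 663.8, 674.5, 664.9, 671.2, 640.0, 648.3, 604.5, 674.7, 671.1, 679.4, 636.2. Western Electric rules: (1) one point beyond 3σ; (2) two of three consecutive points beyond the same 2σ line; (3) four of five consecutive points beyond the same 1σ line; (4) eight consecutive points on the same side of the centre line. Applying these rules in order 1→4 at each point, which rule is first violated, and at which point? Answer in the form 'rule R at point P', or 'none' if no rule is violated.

rule 1 at point 10

Zone of each point (C = within 1σ̂, B = 1σ̂–2σ̂, A = 2σ̂–3σ̂, * = beyond 3σ̂; sign = side of CL): 1:-C, 2:-C, 3:-B, 4:+C, 5:+C, 6:+C, 7:+C, 8:-B, 9:-C, 10:-*, 11:+C, 12:+C, 13:+B, 14:-B
Rule 1 (one point beyond the 3σ limits) is satisfied at point 10.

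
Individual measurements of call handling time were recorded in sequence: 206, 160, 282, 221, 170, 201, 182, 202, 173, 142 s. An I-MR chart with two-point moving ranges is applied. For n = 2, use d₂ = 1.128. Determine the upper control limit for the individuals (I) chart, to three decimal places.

315.058

X̄ = (206 + 160 + 282 + 221 + 170 + 201 + 182 + 202 + 173 + 142) / 10 = 193.9000
Moving ranges: 46, 122, 61, 51, 31, 19, 20, 29, 31; M̄R̄ = 410.0000 / 9 = 45.5556
UCL = X̄ + 3·M̄R̄/d₂ = 193.9000 + 3 × 45.5556 / 1.128 = 315.0584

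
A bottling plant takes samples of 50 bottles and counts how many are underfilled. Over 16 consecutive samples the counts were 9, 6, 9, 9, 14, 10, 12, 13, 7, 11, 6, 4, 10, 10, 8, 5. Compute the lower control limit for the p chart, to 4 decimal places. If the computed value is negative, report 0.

0.0162

p̄ = Σdᵢ / (k·n) = 143 / (16 × 50) = 0.17875
LCL = p̄ − 3·√(p̄(1−p̄)/n) = 0.17875 − 3 × 0.05418 = 0.01620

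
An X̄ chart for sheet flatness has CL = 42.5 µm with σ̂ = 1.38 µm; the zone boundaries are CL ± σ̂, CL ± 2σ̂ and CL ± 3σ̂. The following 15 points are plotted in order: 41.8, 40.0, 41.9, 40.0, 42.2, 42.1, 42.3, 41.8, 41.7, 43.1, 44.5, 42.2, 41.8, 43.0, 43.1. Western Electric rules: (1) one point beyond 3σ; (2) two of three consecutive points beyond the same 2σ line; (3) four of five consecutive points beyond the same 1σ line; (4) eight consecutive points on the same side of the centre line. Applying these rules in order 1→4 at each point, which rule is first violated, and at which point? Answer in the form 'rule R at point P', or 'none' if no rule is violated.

Zone of each point (C = within 1σ̂, B = 1σ̂–2σ̂, A = 2σ̂–3σ̂, * = beyond 3σ̂; sign = side of CL): 1:-C, 2:-B, 3:-C, 4:-B, 5:-C, 6:-C, 7:-C, 8:-C, 9:-C, 10:+C, 11:+B, 12:-C, 13:-C, 14:+C, 15:+C
Rule 4 (eight consecutive points on the same side of the centre line) is satisfied at point 8.

rule 4 at point 8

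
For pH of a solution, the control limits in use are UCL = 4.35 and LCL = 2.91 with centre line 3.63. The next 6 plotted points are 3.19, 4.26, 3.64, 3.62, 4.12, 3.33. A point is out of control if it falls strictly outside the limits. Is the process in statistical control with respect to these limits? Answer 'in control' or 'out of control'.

in control

All 6 points lie within [2.91, 4.35].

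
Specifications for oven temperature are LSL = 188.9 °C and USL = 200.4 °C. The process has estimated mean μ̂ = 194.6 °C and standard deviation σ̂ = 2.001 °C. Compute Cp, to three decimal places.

Cp = (USL − LSL) / (6σ̂) = (200.4 − 188.9) / (6 × 2.001) = 11.5000 / 12.0060 = 0.9579

0.958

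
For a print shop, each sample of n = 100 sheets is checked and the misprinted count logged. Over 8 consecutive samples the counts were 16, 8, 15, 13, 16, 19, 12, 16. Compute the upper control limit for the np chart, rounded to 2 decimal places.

p̄ = Σdᵢ / (k·n) = 115 / (8 × 100) = 0.14375
UCL = np̄ + 3·√(np̄(1−p̄)) = 14.3750 + 3 × √(14.3750×0.85625) = 14.3750 + 3 × 3.5084 = 24.9001

24.90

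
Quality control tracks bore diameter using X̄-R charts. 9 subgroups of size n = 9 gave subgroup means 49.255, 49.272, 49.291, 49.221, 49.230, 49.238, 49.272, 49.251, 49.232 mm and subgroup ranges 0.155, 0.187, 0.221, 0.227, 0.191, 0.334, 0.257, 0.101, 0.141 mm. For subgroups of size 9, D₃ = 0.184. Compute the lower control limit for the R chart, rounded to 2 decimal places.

0.04

R̄ = (0.155 + 0.187 + 0.221 + 0.227 + 0.191 + 0.334 + 0.257 + 0.101 + 0.141) / 9 = 1.8140 / 9 = 0.2016
LCL_R = D₃·R̄ = 0.184 × 0.2016 = 0.0371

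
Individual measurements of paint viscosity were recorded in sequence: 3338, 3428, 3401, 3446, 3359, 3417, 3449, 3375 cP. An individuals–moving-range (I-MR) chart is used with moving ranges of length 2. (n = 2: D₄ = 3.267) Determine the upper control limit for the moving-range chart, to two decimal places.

Moving ranges: 90, 27, 45, 87, 58, 32, 74; M̄R̄ = 413.0000 / 7 = 59.0000
UCL_MR = D₄·M̄R̄ = 3.267 × 59.0000 = 192.7530

192.75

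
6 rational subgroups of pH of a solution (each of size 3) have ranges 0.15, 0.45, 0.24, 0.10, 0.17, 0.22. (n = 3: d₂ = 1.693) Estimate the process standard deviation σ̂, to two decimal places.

0.13

R̄ = (0.15 + 0.45 + 0.24 + 0.10 + 0.17 + 0.22) / 6 = 0.2217
σ̂ = R̄ / d₂ = 0.2217 / 1.693 = 0.1309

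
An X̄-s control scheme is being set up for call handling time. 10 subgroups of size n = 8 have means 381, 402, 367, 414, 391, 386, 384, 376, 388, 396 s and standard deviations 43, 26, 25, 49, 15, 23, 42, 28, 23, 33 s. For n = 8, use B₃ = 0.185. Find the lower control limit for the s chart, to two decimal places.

s̄ = (43 + 26 + 25 + 49 + 15 + 23 + 42 + 28 + 23 + 33) / 10 = 30.7000
LCL_s = B₃·s̄ = 0.185 × 30.7000 = 5.6795

5.68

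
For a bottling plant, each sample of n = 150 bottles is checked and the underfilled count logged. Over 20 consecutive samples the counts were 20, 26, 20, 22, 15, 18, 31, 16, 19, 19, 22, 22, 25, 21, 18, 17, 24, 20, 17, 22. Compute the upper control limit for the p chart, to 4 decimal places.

0.2225

p̄ = Σdᵢ / (k·n) = 414 / (20 × 150) = 0.13800
UCL = p̄ + 3·√(p̄(1−p̄)/n) = 0.13800 + 3 × √(0.13800×0.86200/150) = 0.13800 + 3 × 0.02816 = 0.22248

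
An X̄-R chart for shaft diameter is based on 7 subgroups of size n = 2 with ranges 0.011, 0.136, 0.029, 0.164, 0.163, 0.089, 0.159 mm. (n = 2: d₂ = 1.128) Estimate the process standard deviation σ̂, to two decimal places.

R̄ = (0.011 + 0.136 + 0.029 + 0.164 + 0.163 + 0.089 + 0.159) / 7 = 0.1073
σ̂ = R̄ / d₂ = 0.1073 / 1.128 = 0.0951

0.10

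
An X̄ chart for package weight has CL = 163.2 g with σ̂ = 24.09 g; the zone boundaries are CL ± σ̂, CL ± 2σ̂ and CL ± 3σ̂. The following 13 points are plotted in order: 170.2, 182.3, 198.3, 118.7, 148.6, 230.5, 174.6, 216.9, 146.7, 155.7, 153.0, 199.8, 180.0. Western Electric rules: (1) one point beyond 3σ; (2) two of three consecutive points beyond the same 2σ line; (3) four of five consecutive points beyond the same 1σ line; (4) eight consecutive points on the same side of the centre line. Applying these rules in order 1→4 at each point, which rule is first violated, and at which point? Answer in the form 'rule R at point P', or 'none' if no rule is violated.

rule 2 at point 8

Zone of each point (C = within 1σ̂, B = 1σ̂–2σ̂, A = 2σ̂–3σ̂, * = beyond 3σ̂; sign = side of CL): 1:+C, 2:+C, 3:+B, 4:-B, 5:-C, 6:+A, 7:+C, 8:+A, 9:-C, 10:-C, 11:-C, 12:+B, 13:+C
Rule 2 (two of three consecutive points beyond the same 2σ limit) is satisfied at point 8.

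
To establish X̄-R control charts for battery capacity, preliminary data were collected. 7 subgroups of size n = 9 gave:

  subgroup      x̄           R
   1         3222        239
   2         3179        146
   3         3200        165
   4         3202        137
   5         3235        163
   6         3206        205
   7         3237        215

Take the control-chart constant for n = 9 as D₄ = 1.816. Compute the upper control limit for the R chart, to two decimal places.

329.47

R̄ = (239 + 146 + 165 + 137 + 163 + 205 + 215) / 7 = 1270.0000 / 7 = 181.4286
UCL_R = D₄·R̄ = 1.816 × 181.4286 = 329.4743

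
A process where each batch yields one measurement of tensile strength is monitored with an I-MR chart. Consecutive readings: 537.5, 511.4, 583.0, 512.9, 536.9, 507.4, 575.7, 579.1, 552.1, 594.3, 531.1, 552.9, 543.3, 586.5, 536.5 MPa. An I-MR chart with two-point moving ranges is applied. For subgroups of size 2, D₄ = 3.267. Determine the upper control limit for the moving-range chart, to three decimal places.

Moving ranges: 26.1, 71.6, 70.1, 24.0, 29.5, 68.3, 3.4, 27.0, 42.2, 63.2, 21.8, 9.6, 43.2, 50.0; M̄R̄ = 550.0000 / 14 = 39.2857
UCL_MR = D₄·M̄R̄ = 3.267 × 39.2857 = 128.3464

128.346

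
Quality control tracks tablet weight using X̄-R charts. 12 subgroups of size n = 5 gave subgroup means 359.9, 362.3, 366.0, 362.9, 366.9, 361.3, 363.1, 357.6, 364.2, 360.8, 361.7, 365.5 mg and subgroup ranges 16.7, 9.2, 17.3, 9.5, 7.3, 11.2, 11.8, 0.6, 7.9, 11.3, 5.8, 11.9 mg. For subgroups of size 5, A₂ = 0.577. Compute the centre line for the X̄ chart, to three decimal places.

X̄̄ = (359.9 + 362.3 + 366.0 + 362.9 + 366.9 + 361.3 + 363.1 + 357.6 + 364.2 + 360.8 + 361.7 + 365.5) / 12 = 4352.2000 / 12 = 362.6833
CL = X̄̄ = 362.6833

362.683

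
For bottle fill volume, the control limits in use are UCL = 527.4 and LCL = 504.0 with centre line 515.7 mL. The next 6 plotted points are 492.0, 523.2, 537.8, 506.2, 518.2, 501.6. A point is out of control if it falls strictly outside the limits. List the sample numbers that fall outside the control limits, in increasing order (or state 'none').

Compare each point to [504.0, 527.4]: sample 1 = 492.0 < LCL; sample 3 = 537.8 > UCL; sample 6 = 501.6 < LCL.

1, 3, 6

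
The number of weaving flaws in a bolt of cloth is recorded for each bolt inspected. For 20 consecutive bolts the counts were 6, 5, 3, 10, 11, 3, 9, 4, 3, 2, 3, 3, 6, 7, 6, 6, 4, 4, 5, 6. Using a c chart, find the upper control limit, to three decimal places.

c̄ = (6 + 5 + 3 + 10 + 11 + 3 + 9 + 4 + 3 + 2 + 3 + 3 + 6 + 7 + 6 + 6 + 4 + 4 + 5 + 6) / 20 = 106 / 20 = 5.3000
UCL = c̄ + 3√c̄ = 5.3000 + 3 × √5.3000 = 5.3000 + 3 × 2.3022 = 12.2065

12.207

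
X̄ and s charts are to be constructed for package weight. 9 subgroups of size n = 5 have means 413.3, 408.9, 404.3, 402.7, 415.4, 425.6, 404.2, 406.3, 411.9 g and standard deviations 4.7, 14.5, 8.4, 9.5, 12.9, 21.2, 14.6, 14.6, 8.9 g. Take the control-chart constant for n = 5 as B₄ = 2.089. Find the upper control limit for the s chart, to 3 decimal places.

s̄ = (4.7 + 14.5 + 8.4 + 9.5 + 12.9 + 21.2 + 14.6 + 14.6 + 8.9) / 9 = 12.1444
UCL_s = B₄·s̄ = 2.089 × 12.1444 = 25.3697

25.370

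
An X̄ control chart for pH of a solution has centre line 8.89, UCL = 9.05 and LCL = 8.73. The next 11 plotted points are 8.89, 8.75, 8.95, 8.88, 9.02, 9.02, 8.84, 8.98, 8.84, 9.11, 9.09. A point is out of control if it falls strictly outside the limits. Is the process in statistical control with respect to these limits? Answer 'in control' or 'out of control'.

Compare each point to [8.73, 9.05]: sample 10 = 9.11 > UCL; sample 11 = 9.09 > UCL.

out of control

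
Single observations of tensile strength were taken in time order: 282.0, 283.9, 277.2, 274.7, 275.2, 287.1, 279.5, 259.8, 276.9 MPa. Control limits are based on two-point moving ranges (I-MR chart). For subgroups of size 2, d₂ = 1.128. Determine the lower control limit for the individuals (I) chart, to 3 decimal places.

254.794

X̄ = (282.0 + 283.9 + 277.2 + 274.7 + 275.2 + 287.1 + 279.5 + 259.8 + 276.9) / 9 = 277.3667
Moving ranges: 1.9, 6.7, 2.5, 0.5, 11.9, 7.6, 19.7, 17.1; M̄R̄ = 67.9000 / 8 = 8.4875
LCL = X̄ − 3·M̄R̄/d₂ = 277.3667 − 3 × 8.4875 / 1.128 = 254.7935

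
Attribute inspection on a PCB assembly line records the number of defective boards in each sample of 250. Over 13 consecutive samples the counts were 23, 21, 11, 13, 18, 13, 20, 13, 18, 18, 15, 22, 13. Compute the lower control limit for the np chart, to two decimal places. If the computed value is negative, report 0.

p̄ = Σdᵢ / (k·n) = 218 / (13 × 250) = 0.06708
LCL = np̄ − 3·√(np̄(1−p̄)) = 16.7692 − 3 × 3.9553 = 4.9033

4.90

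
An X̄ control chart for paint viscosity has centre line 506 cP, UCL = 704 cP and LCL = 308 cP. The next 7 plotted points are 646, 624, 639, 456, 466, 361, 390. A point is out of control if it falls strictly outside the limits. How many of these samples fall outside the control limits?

0

All 7 points lie within [308, 704].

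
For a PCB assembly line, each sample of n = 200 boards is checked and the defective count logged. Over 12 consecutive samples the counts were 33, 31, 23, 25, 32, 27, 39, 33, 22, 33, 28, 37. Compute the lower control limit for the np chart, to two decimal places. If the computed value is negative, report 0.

p̄ = Σdᵢ / (k·n) = 363 / (12 × 200) = 0.15125
LCL = np̄ − 3·√(np̄(1−p̄)) = 30.2500 − 3 × 5.0670 = 15.0489

15.05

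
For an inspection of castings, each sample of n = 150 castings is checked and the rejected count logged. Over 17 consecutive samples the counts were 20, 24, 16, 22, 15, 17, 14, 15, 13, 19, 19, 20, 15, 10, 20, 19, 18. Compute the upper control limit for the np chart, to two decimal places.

29.18

p̄ = Σdᵢ / (k·n) = 296 / (17 × 150) = 0.11608
UCL = np̄ + 3·√(np̄(1−p̄)) = 17.4118 + 3 × √(17.4118×0.88392) = 17.4118 + 3 × 3.9231 = 29.1810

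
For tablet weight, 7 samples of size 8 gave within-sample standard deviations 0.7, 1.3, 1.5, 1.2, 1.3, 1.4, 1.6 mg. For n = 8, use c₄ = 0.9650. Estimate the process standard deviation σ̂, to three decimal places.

1.332

s̄ = (0.7 + 1.3 + 1.5 + 1.2 + 1.3 + 1.4 + 1.6) / 7 = 1.2857
σ̂ = s̄ / c₄ = 1.2857 / 0.9650 = 1.3323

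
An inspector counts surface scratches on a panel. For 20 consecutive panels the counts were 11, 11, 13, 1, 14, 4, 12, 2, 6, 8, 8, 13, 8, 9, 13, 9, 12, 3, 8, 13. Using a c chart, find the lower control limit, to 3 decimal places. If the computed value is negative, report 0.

c̄ = (11 + 11 + 13 + 1 + 14 + 4 + 12 + 2 + 6 + 8 + 8 + 13 + 8 + 9 + 13 + 9 + 12 + 3 + 8 + 13) / 20 = 178 / 20 = 8.9000
LCL = c̄ − 3√c̄ = 8.9000 − 3 × 2.9833 = -0.0499 → 0 (cannot be negative)

0.000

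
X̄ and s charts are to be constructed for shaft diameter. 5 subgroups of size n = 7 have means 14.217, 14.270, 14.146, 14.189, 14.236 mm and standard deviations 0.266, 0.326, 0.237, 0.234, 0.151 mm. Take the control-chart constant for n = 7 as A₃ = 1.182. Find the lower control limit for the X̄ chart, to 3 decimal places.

13.925

X̄̄ = (14.217 + 14.270 + 14.146 + 14.189 + 14.236) / 5 = 14.2116
s̄ = (0.266 + 0.326 + 0.237 + 0.234 + 0.151) / 5 = 0.2428
LCL = X̄̄ − A₃·s̄ = 14.2116 − 1.182 × 0.2428 = 13.9246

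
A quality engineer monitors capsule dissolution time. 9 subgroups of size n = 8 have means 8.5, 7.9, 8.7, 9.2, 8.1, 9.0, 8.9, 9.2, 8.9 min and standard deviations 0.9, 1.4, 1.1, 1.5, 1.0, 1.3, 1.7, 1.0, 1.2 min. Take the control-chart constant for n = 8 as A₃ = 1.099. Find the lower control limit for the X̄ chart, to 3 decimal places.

X̄̄ = (8.5 + 7.9 + 8.7 + 9.2 + 8.1 + 9.0 + 8.9 + 9.2 + 8.9) / 9 = 8.7111
s̄ = (0.9 + 1.4 + 1.1 + 1.5 + 1.0 + 1.3 + 1.7 + 1.0 + 1.2) / 9 = 1.2333
LCL = X̄̄ − A₃·s̄ = 8.7111 − 1.099 × 1.2333 = 7.3557

7.356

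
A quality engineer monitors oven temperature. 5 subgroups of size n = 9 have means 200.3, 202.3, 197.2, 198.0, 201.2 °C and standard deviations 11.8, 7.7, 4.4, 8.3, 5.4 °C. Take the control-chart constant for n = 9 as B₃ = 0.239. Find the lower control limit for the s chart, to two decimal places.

s̄ = (11.8 + 7.7 + 4.4 + 8.3 + 5.4) / 5 = 7.5200
LCL_s = B₃·s̄ = 0.239 × 7.5200 = 1.7973

1.80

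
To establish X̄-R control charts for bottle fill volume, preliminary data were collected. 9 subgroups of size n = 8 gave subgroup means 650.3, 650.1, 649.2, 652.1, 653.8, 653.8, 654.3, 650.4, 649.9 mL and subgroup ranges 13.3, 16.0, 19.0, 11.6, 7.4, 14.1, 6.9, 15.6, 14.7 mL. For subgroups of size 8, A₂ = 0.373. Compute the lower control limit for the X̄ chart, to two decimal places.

X̄̄ = (650.3 + 650.1 + 649.2 + 652.1 + 653.8 + 653.8 + 654.3 + 650.4 + 649.9) / 9 = 5863.9000 / 9 = 651.5444
R̄ = (13.3 + 16.0 + 19.0 + 11.6 + 7.4 + 14.1 + 6.9 + 15.6 + 14.7) / 9 = 118.6000 / 9 = 13.1778
LCL = X̄̄ − A₂·R̄ = 651.5444 − 0.373 × 13.1778 = 646.6291

646.63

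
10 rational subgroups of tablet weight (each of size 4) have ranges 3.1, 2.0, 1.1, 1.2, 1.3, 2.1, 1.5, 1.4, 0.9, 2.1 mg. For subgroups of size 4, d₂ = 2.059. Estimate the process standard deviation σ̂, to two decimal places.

R̄ = (3.1 + 2.0 + 1.1 + 1.2 + 1.3 + 2.1 + 1.5 + 1.4 + 0.9 + 2.1) / 10 = 1.6700
σ̂ = R̄ / d₂ = 1.6700 / 2.059 = 0.8111

0.81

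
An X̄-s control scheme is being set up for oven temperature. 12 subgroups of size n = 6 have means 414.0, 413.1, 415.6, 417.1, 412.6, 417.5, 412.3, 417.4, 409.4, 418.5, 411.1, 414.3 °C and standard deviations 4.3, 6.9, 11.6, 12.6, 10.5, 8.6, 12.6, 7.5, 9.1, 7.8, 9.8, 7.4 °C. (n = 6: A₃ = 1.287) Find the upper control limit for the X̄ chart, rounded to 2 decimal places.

X̄̄ = (414.0 + 413.1 + 415.6 + 417.1 + 412.6 + 417.5 + 412.3 + 417.4 + 409.4 + 418.5 + 411.1 + 414.3) / 12 = 414.4083
s̄ = (4.3 + 6.9 + 11.6 + 12.6 + 10.5 + 8.6 + 12.6 + 7.5 + 9.1 + 7.8 + 9.8 + 7.4) / 12 = 9.0583
UCL = X̄̄ + A₃·s̄ = 414.4083 + 1.287 × 9.0583 = 426.0664

426.07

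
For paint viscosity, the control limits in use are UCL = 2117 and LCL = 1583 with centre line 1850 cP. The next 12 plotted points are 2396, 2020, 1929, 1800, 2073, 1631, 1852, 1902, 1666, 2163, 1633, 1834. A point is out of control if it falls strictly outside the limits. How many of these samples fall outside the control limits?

Compare each point to [1583, 2117]: sample 1 = 2396 > UCL; sample 10 = 2163 > UCL.

2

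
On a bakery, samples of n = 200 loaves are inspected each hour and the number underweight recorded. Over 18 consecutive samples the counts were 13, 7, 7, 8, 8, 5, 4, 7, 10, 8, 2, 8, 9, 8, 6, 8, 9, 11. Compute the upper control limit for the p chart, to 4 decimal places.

0.0791

p̄ = Σdᵢ / (k·n) = 138 / (18 × 200) = 0.03833
UCL = p̄ + 3·√(p̄(1−p̄)/n) = 0.03833 + 3 × √(0.03833×0.96167/200) = 0.03833 + 3 × 0.01358 = 0.07906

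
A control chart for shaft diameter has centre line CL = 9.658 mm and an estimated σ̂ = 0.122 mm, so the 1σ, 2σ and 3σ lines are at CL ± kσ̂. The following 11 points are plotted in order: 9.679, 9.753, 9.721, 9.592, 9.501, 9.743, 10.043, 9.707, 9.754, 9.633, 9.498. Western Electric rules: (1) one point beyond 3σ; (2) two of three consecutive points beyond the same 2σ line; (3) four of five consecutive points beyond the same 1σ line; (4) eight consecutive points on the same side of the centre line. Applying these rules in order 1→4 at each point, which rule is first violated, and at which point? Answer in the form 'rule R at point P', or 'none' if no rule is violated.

Zone of each point (C = within 1σ̂, B = 1σ̂–2σ̂, A = 2σ̂–3σ̂, * = beyond 3σ̂; sign = side of CL): 1:+C, 2:+C, 3:+C, 4:-C, 5:-B, 6:+C, 7:+*, 8:+C, 9:+C, 10:-C, 11:-B
Rule 1 (one point beyond the 3σ limits) is satisfied at point 7.

rule 1 at point 7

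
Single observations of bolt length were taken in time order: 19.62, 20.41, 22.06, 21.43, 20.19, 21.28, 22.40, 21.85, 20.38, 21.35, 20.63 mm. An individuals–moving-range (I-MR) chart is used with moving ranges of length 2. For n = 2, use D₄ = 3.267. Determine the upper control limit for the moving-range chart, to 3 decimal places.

Moving ranges: 0.79, 1.65, 0.63, 1.24, 1.09, 1.12, 0.55, 1.47, 0.97, 0.72; M̄R̄ = 10.2300 / 10 = 1.0230
UCL_MR = D₄·M̄R̄ = 3.267 × 1.0230 = 3.3421

3.342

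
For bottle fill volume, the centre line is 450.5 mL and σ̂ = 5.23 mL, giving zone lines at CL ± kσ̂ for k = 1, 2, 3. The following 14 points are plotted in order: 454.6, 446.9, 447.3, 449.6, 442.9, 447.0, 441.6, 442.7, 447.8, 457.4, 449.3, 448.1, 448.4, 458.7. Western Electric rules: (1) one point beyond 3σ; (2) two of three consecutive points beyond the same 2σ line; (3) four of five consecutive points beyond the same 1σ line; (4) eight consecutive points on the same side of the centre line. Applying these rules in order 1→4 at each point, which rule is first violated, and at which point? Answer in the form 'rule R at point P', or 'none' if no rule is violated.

rule 4 at point 9

Zone of each point (C = within 1σ̂, B = 1σ̂–2σ̂, A = 2σ̂–3σ̂, * = beyond 3σ̂; sign = side of CL): 1:+C, 2:-C, 3:-C, 4:-C, 5:-B, 6:-C, 7:-B, 8:-B, 9:-C, 10:+B, 11:-C, 12:-C, 13:-C, 14:+B
Rule 4 (eight consecutive points on the same side of the centre line) is satisfied at point 9.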